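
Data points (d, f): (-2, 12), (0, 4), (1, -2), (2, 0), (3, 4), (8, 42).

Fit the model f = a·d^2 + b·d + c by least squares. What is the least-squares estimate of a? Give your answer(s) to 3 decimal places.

Forming XᵀX = [[4210, 540, 82]; [540, 82, 12]; [82, 12, 6]] and Xᵀf = [2770, 322, 60]ᵀ gives XᵀX·[a, b, c]ᵀ = Xᵀf.
Row-reducing yields a = 27861/28354, b = -40933/14177, c = 66505/28354.

a = 0.983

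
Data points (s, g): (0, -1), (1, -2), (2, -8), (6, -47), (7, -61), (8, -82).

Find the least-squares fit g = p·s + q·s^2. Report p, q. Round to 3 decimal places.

p = -1.133, q = -1.119

Compute the Gram sums: Σs·s = 154, Σs·s^2 = 1080, Σs^2·s^2 = 7810.
For Aᵀg: Σs·g = -1383, Σs^2·g = -9963.
Normal equations: [[154, 1080]; [1080, 7810]]·[p, q]ᵀ = [-1383, -9963]ᵀ.
Δ = 154·7810 − 1080² = 36340.
p = ((-1383)·7810 − 1080·(-9963))/36340 = -4119/3634; q = (154·(-9963) − 1080·(-1383))/36340 = -20331/18170.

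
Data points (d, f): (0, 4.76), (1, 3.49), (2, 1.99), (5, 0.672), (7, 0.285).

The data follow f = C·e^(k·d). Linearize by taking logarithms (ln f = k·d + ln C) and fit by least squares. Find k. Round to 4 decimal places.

Taking logs, ln f = k·d + ln C, so regress ln f on d.
AᵀA = [[79.0000, 15.0000]; [15.0000, 5]], rhs = [-8.1482, 1.8455]ᵀ  (here Σd = 15.0000, Σ(d)² = 79.0000, Σln f = 1.8455, Σd·ln f = -8.1482).
Slope k = (n·Σd·ln f − Σd·Σln f)/(n·Σ(d)² − (Σd)²) = (5·-8.1482 − 15.0000·1.8455)/170.0000 = -0.40249; ln C = (Σln f − k·Σd)/n = 1.57658.

k = -0.4025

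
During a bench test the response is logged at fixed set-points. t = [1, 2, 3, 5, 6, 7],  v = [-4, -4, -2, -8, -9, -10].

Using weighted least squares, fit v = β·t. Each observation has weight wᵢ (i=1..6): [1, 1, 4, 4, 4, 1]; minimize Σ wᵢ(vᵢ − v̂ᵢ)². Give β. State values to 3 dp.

With design matrix A, AᵀWA = [[334]] and AᵀWv = [-482]ᵀ.
Hence β = -482 / 334 ≈ -1.44311.

β = -1.443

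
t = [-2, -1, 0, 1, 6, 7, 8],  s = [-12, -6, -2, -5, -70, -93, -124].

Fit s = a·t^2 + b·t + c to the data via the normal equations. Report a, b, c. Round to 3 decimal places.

The normal system AᵀA·[a, b, c]ᵀ = Aᵀs is [[7811, 1063, 155]; [1063, 155, 19]; [155, 19, 7]]·[a, b, c]ᵀ = [-15072, -2038, -312]ᵀ.
Solving the 3×3 system (Gaussian elimination) gives a = -1196/609, b = 827/1218, c = -41/14.

a = -1.964, b = 0.679, c = -2.929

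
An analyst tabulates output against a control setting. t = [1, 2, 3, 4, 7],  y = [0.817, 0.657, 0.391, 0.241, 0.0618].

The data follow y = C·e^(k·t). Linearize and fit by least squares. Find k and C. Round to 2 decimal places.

k = -0.44, C = 1.43

Let Y = ln y. Fitting Y = k·t + ln C by least squares:
AᵀA = [[79.0000, 17.0000]; [17.0000, 5]], rhs = [-29.0382, -5.7680]ᵀ  (here Σt = 17.0000, Σ(t)² = 79.0000, Σln y = -5.7680, Σt·ln y = -29.0382).
Slope k = (n·Σt·ln y − Σt·Σln y)/(n·Σ(t)² − (Σt)²) = (5·-29.0382 − 17.0000·-5.7680)/106.0000 = -0.44466; ln C = (Σln y − k·Σt)/n = 0.35824, so C = exp(0.35824) = 1.43081.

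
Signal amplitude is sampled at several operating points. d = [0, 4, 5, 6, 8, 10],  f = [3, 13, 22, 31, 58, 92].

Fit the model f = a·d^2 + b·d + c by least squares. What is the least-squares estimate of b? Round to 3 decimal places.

The normal equations are: 16273·a + 1917·b + 241·c = 14786;  1917·a + 241·b + 33·c = 1732;  241·a + 33·b + 6·c = 219.
(Σd^2·d^2 = 16273, Σd^2·d = 1917, Σd^2 = 241, Σd·d = 241, Σd = 33, Σ1 = 6, Σd^2·f = 14786, Σd·f = 1732, Σf = 219.)
Solving the 3×3 system (Gaussian elimination) gives a = 19011/18172, b = -27887/18172, c = 13262/4543.

b = -1.535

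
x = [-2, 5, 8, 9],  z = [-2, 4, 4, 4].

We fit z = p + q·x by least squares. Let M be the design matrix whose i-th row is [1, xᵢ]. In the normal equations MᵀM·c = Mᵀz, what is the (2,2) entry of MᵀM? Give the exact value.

174

Row 2 ↔ basis x, column 2 ↔ basis x, so (MᵀM)_{2,2} = Σᵢ (x)·(x) = (-2)·(-2) + (5)·(5) + (8)·(8) + (9)·(9) = 174.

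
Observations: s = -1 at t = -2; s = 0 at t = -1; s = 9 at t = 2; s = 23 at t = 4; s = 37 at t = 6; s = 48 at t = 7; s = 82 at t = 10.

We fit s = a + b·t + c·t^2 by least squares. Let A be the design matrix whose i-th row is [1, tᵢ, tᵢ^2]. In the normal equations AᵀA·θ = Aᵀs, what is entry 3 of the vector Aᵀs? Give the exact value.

Entry 3 ↔ basis t^2, so (Aᵀs)_{3} = Σᵢ (t^2)·sᵢ = (4)·(-1) + (1)·(0) + (4)·(9) + (16)·(23) + (36)·(37) + (49)·(48) + (100)·(82) = 12284.

12284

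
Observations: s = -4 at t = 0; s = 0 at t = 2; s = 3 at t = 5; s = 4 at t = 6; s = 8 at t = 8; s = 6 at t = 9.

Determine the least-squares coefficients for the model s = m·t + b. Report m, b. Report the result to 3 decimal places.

m = 1.200, b = -3.167

The normal system AᵀA·[m, b]ᵀ = Aᵀs is [[210, 30]; [30, 6]]·[m, b]ᵀ = [157, 17]ᵀ.
Determinant 210·6 − 30² = 360.
m = (157·6 − 30·17)/360 = 6/5; b = (210·17 − 30·157)/360 = -19/6.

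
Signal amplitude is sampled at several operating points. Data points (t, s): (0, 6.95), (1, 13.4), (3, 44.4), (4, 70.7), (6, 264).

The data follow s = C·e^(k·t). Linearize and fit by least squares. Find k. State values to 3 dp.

k = 0.597

With ln sᵢ as the transformed response and tᵢ as the regressor:
AᵀA = [[62.0000, 14.0000]; [14.0000, 5]], rhs = [64.4645, 18.1616]ᵀ  (here Σt = 14.0000, Σ(t)² = 62.0000, Σln s = 18.1616, Σt·ln s = 64.4645).
Δ = 62.0000·5 − (14.0000)² = 114.0000; k = (64.4645·5 − 14.0000·18.1616)/114.0000 = 0.59701, ln C = (62.0000·18.1616 − 14.0000·64.4645)/114.0000 = 1.96069.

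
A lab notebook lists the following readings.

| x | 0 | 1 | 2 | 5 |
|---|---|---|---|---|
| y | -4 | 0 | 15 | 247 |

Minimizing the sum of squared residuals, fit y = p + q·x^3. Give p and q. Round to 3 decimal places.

p = -2.350, q = 1.996

The normal system MᵀM·[p, q]ᵀ = Mᵀy is [[4, 134]; [134, 15690]]·[p, q]ᵀ = [258, 30995]ᵀ.
Δ = 4·15690 − 134² = 44804.
p = (258·15690 − 134·30995)/44804 = -52655/22402; q = (4·30995 − 134·258)/44804 = 22352/11201.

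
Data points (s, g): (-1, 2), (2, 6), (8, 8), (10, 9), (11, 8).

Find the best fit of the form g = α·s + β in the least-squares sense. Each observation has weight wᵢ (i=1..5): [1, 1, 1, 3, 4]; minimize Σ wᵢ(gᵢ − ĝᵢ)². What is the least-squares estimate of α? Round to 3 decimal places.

α = 0.448

Entries of AᵀWA: Σwᵢ·s·s = 853, Σwᵢ·s = 83, Σwᵢ·1 = 10.
And Σwᵢ·s·g = 696, Σwᵢ·g = 75.
So AᵀWA·[α, β]ᵀ = AᵀWg: [[853, 83]; [83, 10]]·[α, β]ᵀ = [696, 75]ᵀ.
Eliminating β: 10·(row 1) − 83·(row 2) gives 1641·α = 10·696 − 83·75 = 735, so α = 245/547.
Then β = (75 − 83·(245/547))/10 = 2069/547.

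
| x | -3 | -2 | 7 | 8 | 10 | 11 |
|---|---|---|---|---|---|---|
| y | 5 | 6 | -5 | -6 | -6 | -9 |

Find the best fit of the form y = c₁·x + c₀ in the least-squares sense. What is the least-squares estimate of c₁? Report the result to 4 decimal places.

Entries of MᵀM: Σx·x = 347, Σx = 31, Σ1 = 6.
For Mᵀy: Σx·y = -269, Σy = -15.
So MᵀM·[c₁, c₀]ᵀ = Mᵀy: [[347, 31]; [31, 6]]·[c₁, c₀]ᵀ = [-269, -15]ᵀ.
Δ = 347·6 − 31² = 1121.
c₁ = ((-269)·6 − 31·(-15))/1121 = -1149/1121; c₀ = (347·(-15) − 31·(-269))/1121 = 3134/1121.

c₁ = -1.0250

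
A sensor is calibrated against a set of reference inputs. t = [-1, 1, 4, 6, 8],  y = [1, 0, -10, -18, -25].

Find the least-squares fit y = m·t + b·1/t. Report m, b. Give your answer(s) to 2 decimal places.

m = -3.07, b = 2.73

Setting ∂/∂m … = 0 gives: 118·m + 5·b = -349;  5·m + (1213/576)·b = -77/8.
det = 118·(1213/576) − 5² = 64367/288.
m = ((-349)·(1213/576) − 5·(-77/8))/(64367/288) = -395617/128734; b = (118·(-77/8) − 5·(-349))/(64367/288) = 175464/64367.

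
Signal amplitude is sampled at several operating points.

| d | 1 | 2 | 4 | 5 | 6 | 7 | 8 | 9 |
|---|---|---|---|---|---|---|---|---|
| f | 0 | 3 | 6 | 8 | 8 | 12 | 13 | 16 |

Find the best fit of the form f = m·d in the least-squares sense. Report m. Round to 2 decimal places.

Entries of XᵀX: Σd·d = 276.
Moment sums: Σd·f = 450.
So XᵀX·[m]ᵀ = Xᵀf: [[276]]·[m]ᵀ = [450]ᵀ.
Hence m = 450 / 276 ≈ 1.63043.

m = 1.63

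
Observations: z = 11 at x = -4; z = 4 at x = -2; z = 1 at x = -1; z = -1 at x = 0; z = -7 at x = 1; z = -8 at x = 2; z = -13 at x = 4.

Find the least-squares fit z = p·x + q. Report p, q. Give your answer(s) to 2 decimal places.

Setting ∂/∂p … = 0 gives: 42·p + 0·q = -128;  0·p + 7·q = -13.
(Σx·x = 42, Σx = 0, Σ1 = 7, Σx·z = -128, Σz = -13.)
Δ = 42·7 − 0² = 294.
p = ((-128)·7 − 0·(-13))/294 = -64/21; q = (42·(-13) − 0·(-128))/294 = -13/7.

p = -3.05, q = -1.86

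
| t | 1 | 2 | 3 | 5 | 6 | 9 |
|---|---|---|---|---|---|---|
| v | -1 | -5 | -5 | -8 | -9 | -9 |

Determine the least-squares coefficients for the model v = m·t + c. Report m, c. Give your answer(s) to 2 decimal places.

Setting ∂/∂m … = 0 gives: 156·m + 26·c = -201;  26·m + 6·c = -37.
Eliminating c: 6·(row 1) − 26·(row 2) gives 260·m = 6·(-201) − 26·(-37) = -244, so m = -61/65.
Then c = ((-37) − 26·(-61/65))/6 = -21/10.

m = -0.94, c = -2.10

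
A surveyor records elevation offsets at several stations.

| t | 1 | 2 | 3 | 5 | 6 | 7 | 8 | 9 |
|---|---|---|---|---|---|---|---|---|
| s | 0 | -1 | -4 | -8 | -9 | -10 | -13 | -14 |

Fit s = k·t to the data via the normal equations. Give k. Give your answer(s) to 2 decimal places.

Sums needed: Σt·t = 269.
For Xᵀs: Σt·s = -408.
So XᵀX·[k]ᵀ = Xᵀs: [[269]]·[k]ᵀ = [-408]ᵀ.
Hence k = -408 / 269 ≈ -1.51673.

k = -1.52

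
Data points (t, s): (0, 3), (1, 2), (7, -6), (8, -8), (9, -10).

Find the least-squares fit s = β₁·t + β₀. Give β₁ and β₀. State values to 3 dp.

From the data, Σt·t = 195, Σt = 25, Σ1 = 5.
For Xᵀs: Σt·s = -194, Σs = -19.
So XᵀX·[β₁, β₀]ᵀ = Xᵀs: [[195, 25]; [25, 5]]·[β₁, β₀]ᵀ = [-194, -19]ᵀ.
Determinant 195·5 − 25² = 350.
β₁ = ((-194)·5 − 25·(-19))/350 = -99/70; β₀ = (195·(-19) − 25·(-194))/350 = 229/70.

β₁ = -1.414, β₀ = 3.271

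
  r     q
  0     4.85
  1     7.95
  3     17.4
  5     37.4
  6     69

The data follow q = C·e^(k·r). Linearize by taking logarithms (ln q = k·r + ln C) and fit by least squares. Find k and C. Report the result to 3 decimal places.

Let Y = ln q. Fitting Y = k·r + ln C by least squares:
Σr = 15.0000, Σ(r)² = 71.0000, Σln q = 14.3644, Σr·ln q = 54.1556.
Equations: 71.0000·k + 15.0000·ln C = 54.1556;  15.0000·k + 5·ln C = 14.3644.
Δ = 71.0000·5 − (15.0000)² = 130.0000; k = (54.1556·5 − 15.0000·14.3644)/130.0000 = 0.42548, ln C = (71.0000·14.3644 − 15.0000·54.1556)/130.0000 = 1.59645, so C = exp(1.59645) = 4.93549.

k = 0.425, C = 4.935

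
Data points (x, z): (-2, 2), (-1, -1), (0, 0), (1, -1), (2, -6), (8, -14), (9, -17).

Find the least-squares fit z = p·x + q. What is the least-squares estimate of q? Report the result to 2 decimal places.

q = -1.20

From the data, Σx·x = 155, Σx = 17, Σ1 = 7.
Right-hand side: Σx·z = -281, Σz = -37.
MᵀM·[p, q]ᵀ = Mᵀz becomes [[155, 17]; [17, 7]]·[p, q]ᵀ = [-281, -37]ᵀ.
Determinant 155·7 − 17² = 796.
p = ((-281)·7 − 17·(-37))/796 = -669/398; q = (155·(-37) − 17·(-281))/796 = -479/398.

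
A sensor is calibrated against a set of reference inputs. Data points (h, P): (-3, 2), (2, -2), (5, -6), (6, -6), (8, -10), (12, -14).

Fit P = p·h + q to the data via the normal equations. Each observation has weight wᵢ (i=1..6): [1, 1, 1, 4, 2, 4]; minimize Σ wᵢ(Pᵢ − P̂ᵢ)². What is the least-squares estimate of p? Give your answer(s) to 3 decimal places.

Entries of MᵀWM: Σwᵢ·h·h = 886, Σwᵢ·h = 92, Σwᵢ·1 = 13.
Right-hand side: Σwᵢ·h·P = -1016, Σwᵢ·P = -106.
Normal equations: [[886, 92]; [92, 13]]·[p, q]ᵀ = [-1016, -106]ᵀ.
det = 886·13 − 92² = 3054.
p = ((-1016)·13 − 92·(-106))/3054 = -576/509; q = (886·(-106) − 92·(-1016))/3054 = -74/509.

p = -1.132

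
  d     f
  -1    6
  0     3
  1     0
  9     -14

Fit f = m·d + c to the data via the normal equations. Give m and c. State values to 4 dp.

m = -1.9243, c = 3.0797

From the data, Σd·d = 83, Σd = 9, Σ1 = 4.
And Σd·f = -132, Σf = -5.
MᵀM·[m, c]ᵀ = Mᵀf becomes [[83, 9]; [9, 4]]·[m, c]ᵀ = [-132, -5]ᵀ.
Determinant 83·4 − 9² = 251.
m = ((-132)·4 − 9·(-5))/251 = -483/251; c = (83·(-5) − 9·(-132))/251 = 773/251.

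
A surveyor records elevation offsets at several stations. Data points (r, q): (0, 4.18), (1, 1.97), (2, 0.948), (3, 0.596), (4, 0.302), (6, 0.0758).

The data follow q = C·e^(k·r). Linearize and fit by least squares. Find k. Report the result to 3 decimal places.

k = -0.655

Let Y = ln q. Fitting Y = k·r + ln C by least squares:
Σr = 16.0000, Σ(r)² = 66.0000, Σln q = -2.2396, Σr·ln q = -21.2486.
Equations: 66.0000·k + 16.0000·ln C = -21.2486;  16.0000·k + 6·ln C = -2.2396.
Solving (det = 140.0000): k = -0.65470, ln C = 1.37262.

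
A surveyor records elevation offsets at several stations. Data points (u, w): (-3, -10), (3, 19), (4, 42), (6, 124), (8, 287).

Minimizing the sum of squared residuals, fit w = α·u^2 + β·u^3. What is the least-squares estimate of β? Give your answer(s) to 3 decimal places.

The normal system XᵀX·[α, β]ᵀ = Xᵀw is [[5810, 41568]; [41568, 314354]]·[α, β]ᵀ = [23585, 177199]ᵀ.
det = 5810·314354 − 41568² = 98498116.
α = (23585·314354 − 41568·177199)/98498116 = 24115529/49249058; β = (5810·177199 − 41568·23585)/98498116 = 24572455/49249058.

β = 0.499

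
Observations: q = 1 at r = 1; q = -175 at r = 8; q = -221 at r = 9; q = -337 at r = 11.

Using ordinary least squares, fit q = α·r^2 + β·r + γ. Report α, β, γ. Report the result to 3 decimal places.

From the data, Σr^2·r^2 = 25299, Σr^2·r = 2573, Σr^2 = 267, Σr·r = 267, Σr = 29, Σ1 = 4.
For Xᵀq: Σr^2·q = -69877, Σr·q = -7095, Σq = -732.
So XᵀX·[α, β, γ]ᵀ = Xᵀq: [[25299, 2573, 267]; [2573, 267, 29]; [267, 29, 4]]·[α, β, γ]ᵀ = [-69877, -7095, -732]ᵀ.
Row-reducing yields α = -53255/18218, β = 24017/18218, γ = 23377/9109.

α = -2.923, β = 1.318, γ = 2.566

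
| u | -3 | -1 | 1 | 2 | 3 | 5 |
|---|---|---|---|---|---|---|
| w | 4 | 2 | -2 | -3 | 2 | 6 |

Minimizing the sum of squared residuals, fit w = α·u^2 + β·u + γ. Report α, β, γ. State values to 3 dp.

Forming XᵀX = [[805, 133, 49]; [133, 49, 7]; [49, 7, 6]] and Xᵀw = [192, 14, 9]ᵀ gives XᵀX·[α, β, γ]ᵀ = Xᵀw.
Inverting the 3×3 Gram matrix, [α, β, γ]ᵀ = [14/33, -811/1155, -63/55]ᵀ.

α = 0.424, β = -0.702, γ = -1.145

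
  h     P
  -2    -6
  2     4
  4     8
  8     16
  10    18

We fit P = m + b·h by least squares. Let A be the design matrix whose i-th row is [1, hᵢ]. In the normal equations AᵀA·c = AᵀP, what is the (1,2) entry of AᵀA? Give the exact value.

22

Row 1 ↔ basis 1, column 2 ↔ basis h, so (AᵀA)_{1,2} = Σᵢ h = (1)·(-2) + (1)·(2) + (1)·(4) + (1)·(8) + (1)·(10) = 22.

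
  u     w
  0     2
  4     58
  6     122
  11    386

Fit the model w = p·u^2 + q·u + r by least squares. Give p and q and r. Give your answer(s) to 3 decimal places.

p = 2.984, q = 2.086, r = 1.984

AᵀA·[p, q, r]ᵀ = Aᵀw reads: 16193·p + 1611·q + 173·r = 52026;  1611·p + 173·q + 21·r = 5210;  173·p + 21·q + 4·r = 568.
(Σu^2·u^2 = 16193, Σu^2·u = 1611, Σu^2 = 173, Σu·u = 173, Σu = 21, Σ1 = 4, Σu^2·w = 52026, Σu·w = 5210, Σw = 568.)
Row-reducing yields p = 78694/26371, q = 55018/26371, r = 52322/26371.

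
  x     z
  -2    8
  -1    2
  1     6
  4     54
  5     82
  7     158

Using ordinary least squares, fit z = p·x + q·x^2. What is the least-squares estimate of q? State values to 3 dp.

Entries of AᵀA: Σx·x = 96, Σx·x^2 = 524, Σx^2·x^2 = 3300.
Moment sums: Σx·z = 1720, Σx^2·z = 10696.
So AᵀA·[p, q]ᵀ = Aᵀz: [[96, 524]; [524, 3300]]·[p, q]ᵀ = [1720, 10696]ᵀ.
Determinant 96·3300 − 524² = 42224.
p = (1720·3300 − 524·10696)/42224 = 4456/2639; q = (96·10696 − 524·1720)/42224 = 7846/2639.

q = 2.973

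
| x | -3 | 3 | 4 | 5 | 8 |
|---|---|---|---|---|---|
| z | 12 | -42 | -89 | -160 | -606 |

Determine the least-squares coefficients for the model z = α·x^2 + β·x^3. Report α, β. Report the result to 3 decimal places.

From the data, Σx^2·x^2 = 5139, Σx^2·x^3 = 36917, Σx^3·x^3 = 283323.
And Σx^2·z = -44478, Σx^3·z = -337426.
Δ = 5139·283323 − 36917² = 93132008.
α = ((-44478)·283323 − 36917·(-337426))/93132008 = -18110594/11641501; β = (5139·(-337426) − 36917·(-44478))/93132008 = -11504736/11641501.

α = -1.556, β = -0.988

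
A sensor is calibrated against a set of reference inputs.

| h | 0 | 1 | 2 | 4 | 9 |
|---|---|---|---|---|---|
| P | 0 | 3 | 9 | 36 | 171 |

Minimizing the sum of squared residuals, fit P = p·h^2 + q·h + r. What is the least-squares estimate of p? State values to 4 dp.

p = 2.0172

Sums needed: Σh^2·h^2 = 6834, Σh^2·h = 802, Σh^2 = 102, Σh·h = 102, Σh = 16, Σ1 = 5.
And Σh^2·P = 14466, Σh·P = 1704, ΣP = 219.
Normal equations: [[6834, 802, 102]; [802, 102, 16]; [102, 16, 5]]·[p, q, r]ᵀ = [14466, 1704, 219]ᵀ.
Inverting the 3×3 Gram matrix, [p, q, r]ᵀ = [9624/4771, 4116/4771, -531/4771]ᵀ.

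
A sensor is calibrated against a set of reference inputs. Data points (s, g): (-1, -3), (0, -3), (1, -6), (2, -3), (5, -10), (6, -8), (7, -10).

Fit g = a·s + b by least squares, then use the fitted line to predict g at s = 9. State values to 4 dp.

ĝ = -11.7937

With design matrix X, XᵀX = [[116, 20]; [20, 7]] and Xᵀg = [-177, -43]ᵀ.
Δ = 116·7 − 20² = 412.
a = ((-177)·7 − 20·(-43))/412 = -379/412; b = (116·(-43) − 20·(-177))/412 = -362/103.
At s = 9: ĝ = (-379/412)·(9) + (-362/103)·(1) = -4859/412.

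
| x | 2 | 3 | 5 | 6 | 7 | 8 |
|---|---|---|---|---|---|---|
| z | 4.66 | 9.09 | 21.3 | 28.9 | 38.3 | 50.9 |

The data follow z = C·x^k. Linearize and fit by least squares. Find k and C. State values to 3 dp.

Taking logs, ln z = k·ln x + ln C, so regress ln z on ln x.
XᵀX = [[15.5987, 9.2183]; [9.2183, 6]], rhs = [29.7072, 17.7441]ᵀ  (here Σln x = 9.2183, Σ(ln x)² = 15.5987, Σln z = 17.7441, Σln x·ln z = 29.7072).
Slope k = (n·Σln x·ln z − Σln x·Σln z)/(n·Σ(ln x)² − (Σln x)²) = (6·29.7072 − 9.2183·17.7441)/8.6152 = 1.70317; ln C = (Σln z − k·Σln x)/n = 0.34061, so C = exp(0.34061) = 1.40581.

k = 1.703, C = 1.406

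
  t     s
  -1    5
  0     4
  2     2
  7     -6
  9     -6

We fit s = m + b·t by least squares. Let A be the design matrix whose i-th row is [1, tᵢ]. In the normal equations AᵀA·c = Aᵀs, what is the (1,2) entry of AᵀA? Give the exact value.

17

Row 1 ↔ basis 1, column 2 ↔ basis t, so (AᵀA)_{1,2} = Σᵢ t = (1)·(-1) + (1)·(0) + (1)·(2) + (1)·(7) + (1)·(9) = 17.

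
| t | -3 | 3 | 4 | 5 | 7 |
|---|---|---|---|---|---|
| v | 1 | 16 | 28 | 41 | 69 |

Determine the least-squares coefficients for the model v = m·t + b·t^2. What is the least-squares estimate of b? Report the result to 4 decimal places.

Setting ∂/∂m … = 0 gives: 108·m + 532·b = 845;  532·m + 3444·b = 5007.
(Σt·t = 108, Σt·t^2 = 532, Σt^2·t^2 = 3444, Σt·v = 845, Σt^2·v = 5007.)
Eliminating b: 3444·(row 1) − 532·(row 2) gives 88928·m = 3444·845 − 532·5007 = 246456, so m = 4401/1588.
Then b = (5007 − 532·(4401/1588))/3444 = 5701/5558.

b = 1.0257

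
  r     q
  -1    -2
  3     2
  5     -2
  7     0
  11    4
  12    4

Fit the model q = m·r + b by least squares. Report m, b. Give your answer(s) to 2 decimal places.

m = 0.44, b = -1.70

From the data, Σr·r = 349, Σr = 37, Σ1 = 6.
And Σr·q = 90, Σq = 6.
Δ = 349·6 − 37² = 725.
m = (90·6 − 37·6)/725 = 318/725; b = (349·6 − 37·90)/725 = -1236/725.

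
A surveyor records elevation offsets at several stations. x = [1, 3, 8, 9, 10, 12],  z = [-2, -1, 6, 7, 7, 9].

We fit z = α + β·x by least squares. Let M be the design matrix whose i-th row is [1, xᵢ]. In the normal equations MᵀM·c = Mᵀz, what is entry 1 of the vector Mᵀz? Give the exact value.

26

Entry 1 ↔ basis 1, so (Mᵀz)_{1} = Σᵢ zᵢ = (1)·(-2) + (1)·(-1) + (1)·(6) + (1)·(7) + (1)·(7) + (1)·(9) = 26.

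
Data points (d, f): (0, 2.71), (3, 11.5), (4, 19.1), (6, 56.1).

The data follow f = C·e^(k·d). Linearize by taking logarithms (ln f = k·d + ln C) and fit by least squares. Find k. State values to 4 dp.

Taking logs, ln f = k·d + ln C, so regress ln f on d.
Over the data: Σd = 13.0000, Σ(d)² = 61.0000, Σln f = 10.4161, Σd·ln f = 43.2886.
Normal system: [[61.0000, 13.0000]; [13.0000, 4]]·[k, ln C]ᵀ = [43.2886, 10.4161]ᵀ.
Δ = 61.0000·4 − (13.0000)² = 75.0000; k = (43.2886·4 − 13.0000·10.4161)/75.0000 = 0.50327, ln C = (61.0000·10.4161 − 13.0000·43.2886)/75.0000 = 0.96842.

k = 0.5033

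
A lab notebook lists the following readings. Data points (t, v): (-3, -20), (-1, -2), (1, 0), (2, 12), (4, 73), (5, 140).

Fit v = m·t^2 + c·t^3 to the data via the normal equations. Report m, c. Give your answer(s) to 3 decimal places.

m = 0.695, c = 0.978

The normal equations are: 980·m + 3938·c = 4534;  3938·m + 20516·c = 22810.
Eliminating c: 20516·(row 1) − 3938·(row 2) gives 4597836·m = 20516·4534 − 3938·22810 = 3193764, so m = 266147/383153.
Then c = (22810 − 3938·(266147/383153))/20516 = 374909/383153.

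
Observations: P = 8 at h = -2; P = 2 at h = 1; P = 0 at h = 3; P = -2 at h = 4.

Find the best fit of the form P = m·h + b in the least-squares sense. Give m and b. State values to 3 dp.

Forming AᵀA = [[30, 6]; [6, 4]] and AᵀP = [-22, 8]ᵀ gives AᵀA·[m, b]ᵀ = AᵀP.
det = 30·4 − 6² = 84.
m = ((-22)·4 − 6·8)/84 = -34/21; b = (30·8 − 6·(-22))/84 = 31/7.

m = -1.619, b = 4.429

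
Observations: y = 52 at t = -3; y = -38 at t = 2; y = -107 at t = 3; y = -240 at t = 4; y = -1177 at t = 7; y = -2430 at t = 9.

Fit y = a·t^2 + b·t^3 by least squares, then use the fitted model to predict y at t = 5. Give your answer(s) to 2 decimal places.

ŷ = -451.01

The normal equations are: 9396·a + 76912·b = -258990;  76912·a + 654708·b = -2195138.
Δ = 9396·654708 − 76912² = 236180624.
a = ((-258990)·654708 − 76912·(-2195138))/236180624 = -91296383/29522578; b = (9396·(-2195138) − 76912·(-258990))/236180624 = -88259721/29522578.
At t = 5: ŷ = (-91296383/29522578)·(25) + (-88259721/29522578)·(125) = -6657437350/14761289.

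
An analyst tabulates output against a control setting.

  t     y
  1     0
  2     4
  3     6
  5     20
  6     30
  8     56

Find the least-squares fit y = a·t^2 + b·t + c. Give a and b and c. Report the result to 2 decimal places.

With design matrix M, MᵀM = [[6115, 889, 139]; [889, 139, 25]; [139, 25, 6]] and Mᵀy = [5234, 754, 116]ᵀ.
Row-reducing yields a = 661/660, b = -751/660, c = 48/55.

a = 1.00, b = -1.14, c = 0.87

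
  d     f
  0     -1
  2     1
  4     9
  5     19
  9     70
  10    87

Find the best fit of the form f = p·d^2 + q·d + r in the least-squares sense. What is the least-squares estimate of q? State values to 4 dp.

Entries of MᵀM: Σd^2·d^2 = 17458, Σd^2·d = 1926, Σd^2 = 226, Σd·d = 226, Σd = 30, Σ1 = 6.
Right-hand side: Σd^2·f = 14993, Σd·f = 1633, Σf = 185.
So MᵀM·[p, q, r]ᵀ = Mᵀf: [[17458, 1926, 226]; [1926, 226, 30]; [226, 30, 6]]·[p, q, r]ᵀ = [14993, 1633, 185]ᵀ.
Row-reducing yields p = 17365/17336, q = -20377/17336, r = -8835/8668.

q = -1.1754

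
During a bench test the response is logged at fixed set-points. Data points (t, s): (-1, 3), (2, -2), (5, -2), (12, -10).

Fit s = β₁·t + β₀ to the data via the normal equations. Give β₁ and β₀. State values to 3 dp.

With design matrix A, AᵀA = [[174, 18]; [18, 4]] and Aᵀs = [-137, -11]ᵀ.
Eliminating β₀: 4·(row 1) − 18·(row 2) gives 372·β₁ = 4·(-137) − 18·(-11) = -350, so β₁ = -175/186.
Then β₀ = ((-11) − 18·(-175/186))/4 = 46/31.

β₁ = -0.941, β₀ = 1.484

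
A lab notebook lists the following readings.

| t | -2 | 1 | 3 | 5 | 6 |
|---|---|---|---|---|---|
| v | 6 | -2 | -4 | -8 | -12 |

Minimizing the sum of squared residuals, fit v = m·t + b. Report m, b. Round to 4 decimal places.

m = -2.0874, b = 1.4272

With design matrix M, MᵀM = [[75, 13]; [13, 5]] and Mᵀv = [-138, -20]ᵀ.
Δ = 75·5 − 13² = 206.
m = ((-138)·5 − 13·(-20))/206 = -215/103; b = (75·(-20) − 13·(-138))/206 = 147/103.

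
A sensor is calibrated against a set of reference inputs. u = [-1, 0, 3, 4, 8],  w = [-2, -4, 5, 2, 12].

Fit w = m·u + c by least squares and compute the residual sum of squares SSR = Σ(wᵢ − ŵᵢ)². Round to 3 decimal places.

SSR = 18.311

Normal-equation sums: Σu·u = 90, Σu = 14, Σ1 = 5.
Right-hand side: Σu·w = 121, Σw = 13.
XᵀX·[m, c]ᵀ = Xᵀw becomes [[90, 14]; [14, 5]]·[m, c]ᵀ = [121, 13]ᵀ.
Eliminating c: 5·(row 1) − 14·(row 2) gives 254·m = 5·121 − 14·13 = 423, so m = 423/254.
Then c = (13 − 14·(423/254))/5 = -262/127.
Residuals: 439/254, -246/127, 525/254, -330/127, 94/127; SSR = 4651/254.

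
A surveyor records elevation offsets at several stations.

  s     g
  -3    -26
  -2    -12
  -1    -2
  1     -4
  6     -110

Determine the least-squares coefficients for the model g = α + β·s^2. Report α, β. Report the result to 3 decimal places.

α = 0.416, β = -3.060

Normal-equation sums: Σ1 = 5, Σs^2 = 51, Σs^2·s^2 = 1395.
For Aᵀg: Σg = -154, Σs^2·g = -4248.
AᵀA·[α, β]ᵀ = Aᵀg becomes [[5, 51]; [51, 1395]]·[α, β]ᵀ = [-154, -4248]ᵀ.
det = 5·1395 − 51² = 4374.
α = ((-154)·1395 − 51·(-4248))/4374 = 101/243; β = (5·(-4248) − 51·(-154))/4374 = -2231/729.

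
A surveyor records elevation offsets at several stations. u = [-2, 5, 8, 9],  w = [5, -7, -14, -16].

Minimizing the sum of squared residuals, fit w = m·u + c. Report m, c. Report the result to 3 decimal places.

m = -1.905, c = 1.527

XᵀX·[m, c]ᵀ = Xᵀw reads: 174·m + 20·c = -301;  20·m + 4·c = -32.
(Σu·u = 174, Σu = 20, Σ1 = 4, Σu·w = -301, Σw = -32.)
det = 174·4 − 20² = 296.
m = ((-301)·4 − 20·(-32))/296 = -141/74; c = (174·(-32) − 20·(-301))/296 = 113/74.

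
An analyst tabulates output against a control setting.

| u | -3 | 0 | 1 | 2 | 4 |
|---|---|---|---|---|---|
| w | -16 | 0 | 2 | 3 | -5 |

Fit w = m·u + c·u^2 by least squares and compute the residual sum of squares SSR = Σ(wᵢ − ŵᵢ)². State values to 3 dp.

Compute the Gram sums: Σu·u = 30, Σu·u^2 = 46, Σu^2·u^2 = 354.
And Σu·w = 36, Σu^2·w = -210.
Eliminating c: 354·(row 1) − 46·(row 2) gives 8504·m = 354·36 − 46·(-210) = 22404, so m = 5601/2126.
Then c = ((-210) − 46·(5601/2126))/354 = -1989/2126.
Residuals: 344/1063, 0, 320/1063, 1566/1063, -605/1063; SSR = 2859/1063.

SSR = 2.690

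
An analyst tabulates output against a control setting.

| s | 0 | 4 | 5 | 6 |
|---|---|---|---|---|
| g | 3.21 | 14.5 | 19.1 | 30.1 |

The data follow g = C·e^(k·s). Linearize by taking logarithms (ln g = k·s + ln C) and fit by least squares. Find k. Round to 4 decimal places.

Taking logs, ln g = k·s + ln C, so regress ln g on s.
Σs = 15.0000, Σ(s)² = 77.0000, Σln g = 10.1946, Σs·ln g = 45.8722.
Equations: 77.0000·k + 15.0000·ln C = 45.8722;  15.0000·k + 4·ln C = 10.1946.
Slope k = (n·Σs·ln g − Σs·Σln g)/(n·Σ(s)² − (Σs)²) = (4·45.8722 − 15.0000·10.1946)/83.0000 = 0.36830; ln C = (Σln g − k·Σs)/n = 1.16752.

k = 0.3683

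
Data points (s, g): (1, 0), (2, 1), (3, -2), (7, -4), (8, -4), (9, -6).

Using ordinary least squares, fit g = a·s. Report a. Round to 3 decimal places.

MᵀM·[a]ᵀ = Mᵀg reads: 208·a = -118.
a = (-118)/208 = -0.567308.

a = -0.567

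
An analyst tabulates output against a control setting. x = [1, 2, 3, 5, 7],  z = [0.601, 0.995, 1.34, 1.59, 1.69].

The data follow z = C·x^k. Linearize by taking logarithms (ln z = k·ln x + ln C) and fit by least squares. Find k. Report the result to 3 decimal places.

Linearized form: ln z = k·ln x + ln C. From the 5 transformed points,
Sums: Σln x = 5.3471, Σ(ln x)² = 8.0643, Σln z = 0.7670, Σln x·ln z = 2.0855.
Normal system: [[8.0643, 5.3471]; [5.3471, 5]]·[k, ln C]ᵀ = [2.0855, 0.7670]ᵀ.
Slope k = (n·Σln x·ln z − Σln x·Σln z)/(n·Σ(ln x)² − (Σln x)²) = (5·2.0855 − 5.3471·0.7670)/11.7297 = 0.53935; ln C = (Σln z − k·Σln x)/n = -0.42340.

k = 0.539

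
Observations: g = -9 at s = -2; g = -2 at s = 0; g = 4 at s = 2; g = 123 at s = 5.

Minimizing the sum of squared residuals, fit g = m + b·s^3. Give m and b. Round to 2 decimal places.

m = -2.27, b = 1.00

With design matrix M, MᵀM = [[4, 125]; [125, 15753]] and Mᵀg = [116, 15479]ᵀ.
Eliminating b: 15753·(row 1) − 125·(row 2) gives 47387·m = 15753·116 − 125·15479 = -107527, so m = -107527/47387.
Then b = (15479 − 125·(-107527/47387))/15753 = 47416/47387.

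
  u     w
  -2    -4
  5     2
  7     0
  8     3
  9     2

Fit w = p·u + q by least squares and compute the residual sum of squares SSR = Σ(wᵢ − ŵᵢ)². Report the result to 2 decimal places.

Normal-equation sums: Σu·u = 223, Σu = 27, Σ1 = 5.
Right-hand side: Σu·w = 60, Σw = 3.
So AᵀA·[p, q]ᵀ = Aᵀw: [[223, 27]; [27, 5]]·[p, q]ᵀ = [60, 3]ᵀ.
Δ = 223·5 − 27² = 386.
p = (60·5 − 27·3)/386 = 219/386; q = (223·3 − 27·60)/386 = -951/386.
Residuals: -155/386, 314/193, -291/193, 357/386, -124/193; SSR = 2451/386.

SSR = 6.35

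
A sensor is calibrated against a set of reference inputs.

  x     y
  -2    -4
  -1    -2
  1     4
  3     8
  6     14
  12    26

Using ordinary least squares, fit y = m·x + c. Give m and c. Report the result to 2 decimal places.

m = 2.14, c = 0.89

Forming MᵀM = [[195, 19]; [19, 6]] and Mᵀy = [434, 46]ᵀ gives MᵀM·[m, c]ᵀ = Mᵀy.
Determinant 195·6 − 19² = 809.
m = (434·6 − 19·46)/809 = 1730/809; c = (195·46 − 19·434)/809 = 724/809.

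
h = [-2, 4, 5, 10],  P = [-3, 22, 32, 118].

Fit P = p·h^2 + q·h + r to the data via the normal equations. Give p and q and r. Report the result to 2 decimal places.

p = 1.00, q = 2.07, r = -2.82

Forming AᵀA = [[10897, 1181, 145]; [1181, 145, 17]; [145, 17, 4]] and AᵀP = [12940, 1434, 169]ᵀ gives AᵀA·[p, q, r]ᵀ = AᵀP.
Inverting the 3×3 Gram matrix, [p, q, r]ᵀ = [20329/20316, 42067/20316, -4780/1693]ᵀ.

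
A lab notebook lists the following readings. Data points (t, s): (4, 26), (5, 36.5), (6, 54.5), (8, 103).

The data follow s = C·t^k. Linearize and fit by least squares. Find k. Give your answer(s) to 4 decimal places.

Taking logs, ln s = k·ln t + ln C, so regress ln s on ln t.
Σln t = 6.8669, Σ(ln t)² = 12.0466, Σln s = 15.4883, Σln t·ln s = 27.1078.
Equations: 12.0466·k + 6.8669·ln C = 27.1078;  6.8669·k + 4·ln C = 15.4883.
Solving (det = 1.0316): k = 2.01035, ln C = 0.42084.

k = 2.0104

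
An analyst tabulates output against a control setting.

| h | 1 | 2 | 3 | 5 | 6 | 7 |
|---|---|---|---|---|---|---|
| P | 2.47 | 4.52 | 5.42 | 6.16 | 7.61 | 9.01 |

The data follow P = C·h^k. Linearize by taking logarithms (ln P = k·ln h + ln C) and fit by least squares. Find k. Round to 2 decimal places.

k = 0.60

Let Y = ln P. Fitting Y = k·ln h + ln C by least squares:
AᵀA = [[11.2747, 7.1389]; [7.1389, 6]], rhs = [13.7425, 10.1487]ᵀ  (here Σln h = 7.1389, Σ(ln h)² = 11.2747, Σln P = 10.1487, Σln h·ln P = 13.7425).
Solving (det = 16.6845): k = 0.59966, ln C = 0.97797.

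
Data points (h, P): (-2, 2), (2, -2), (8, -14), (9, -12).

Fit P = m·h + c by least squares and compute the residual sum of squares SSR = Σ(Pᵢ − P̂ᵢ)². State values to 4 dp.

AᵀA·[m, c]ᵀ = AᵀP reads: 153·m + 17·c = -228;  17·m + 4·c = -26.
Δ = 153·4 − 17² = 323.
m = ((-228)·4 − 17·(-26))/323 = -470/323; c = (153·(-26) − 17·(-228))/323 = -6/19.
Residuals: -192/323, 396/323, -660/323, 24/17; SSR = 2592/323.

SSR = 8.0248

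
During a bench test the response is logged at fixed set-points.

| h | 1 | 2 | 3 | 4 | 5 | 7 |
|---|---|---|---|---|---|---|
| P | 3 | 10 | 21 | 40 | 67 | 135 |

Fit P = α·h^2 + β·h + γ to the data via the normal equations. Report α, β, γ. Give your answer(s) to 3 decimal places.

Entries of XᵀX: Σh^2·h^2 = 3380, Σh^2·h = 568, Σh^2 = 104, Σh·h = 104, Σh = 22, Σ1 = 6.
Right-hand side: Σh^2·P = 9162, Σh·P = 1526, ΣP = 276.
Solving the 3×3 system (Gaussian elimination) gives α = 19/6, β = -347/105, γ = 113/35.

α = 3.167, β = -3.305, γ = 3.229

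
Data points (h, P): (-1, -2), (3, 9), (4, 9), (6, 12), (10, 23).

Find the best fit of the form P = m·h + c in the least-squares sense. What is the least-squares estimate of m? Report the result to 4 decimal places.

m = 2.1871

Entries of AᵀA: Σh·h = 162, Σh = 22, Σ1 = 5.
And Σh·P = 367, ΣP = 51.
So AᵀA·[m, c]ᵀ = AᵀP: [[162, 22]; [22, 5]]·[m, c]ᵀ = [367, 51]ᵀ.
Determinant 162·5 − 22² = 326.
m = (367·5 − 22·51)/326 = 713/326; c = (162·51 − 22·367)/326 = 94/163.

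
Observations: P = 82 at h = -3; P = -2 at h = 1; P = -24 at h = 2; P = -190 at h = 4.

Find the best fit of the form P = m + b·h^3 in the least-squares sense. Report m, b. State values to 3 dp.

Compute the Gram sums: Σ1 = 4, Σh^3 = 46, Σh^3·h^3 = 4890.
And ΣP = -134, Σh^3·P = -14568.
So MᵀM·[m, b]ᵀ = MᵀP: [[4, 46]; [46, 4890]]·[m, b]ᵀ = [-134, -14568]ᵀ.
Eliminating b: 4890·(row 1) − 46·(row 2) gives 17444·m = 4890·(-134) − 46·(-14568) = 14868, so m = 531/623.
Then b = ((-14568) − 46·(531/623))/4890 = -1861/623.

m = 0.852, b = -2.987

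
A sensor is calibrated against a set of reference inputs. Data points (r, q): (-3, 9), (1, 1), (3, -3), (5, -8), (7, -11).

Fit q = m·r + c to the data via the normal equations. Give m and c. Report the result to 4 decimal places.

Normal-equation sums: Σr·r = 93, Σr = 13, Σ1 = 5.
Moment sums: Σr·q = -152, Σq = -12.
Normal equations: [[93, 13]; [13, 5]]·[m, c]ᵀ = [-152, -12]ᵀ.
Δ = 93·5 − 13² = 296.
m = ((-152)·5 − 13·(-12))/296 = -151/74; c = (93·(-12) − 13·(-152))/296 = 215/74.

m = -2.0405, c = 2.9054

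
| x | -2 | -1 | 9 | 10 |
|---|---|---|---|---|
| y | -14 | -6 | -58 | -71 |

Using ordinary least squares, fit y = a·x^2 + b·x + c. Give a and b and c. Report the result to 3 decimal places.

a = -0.955, b = 2.702, c = -3.671

With design matrix A, AᵀA = [[16578, 1720, 186]; [1720, 186, 16]; [186, 16, 4]] and Aᵀy = [-11860, -1198, -149]ᵀ.
Row-reducing yields a = -21/22, b = 1813/671, c = -4927/1342.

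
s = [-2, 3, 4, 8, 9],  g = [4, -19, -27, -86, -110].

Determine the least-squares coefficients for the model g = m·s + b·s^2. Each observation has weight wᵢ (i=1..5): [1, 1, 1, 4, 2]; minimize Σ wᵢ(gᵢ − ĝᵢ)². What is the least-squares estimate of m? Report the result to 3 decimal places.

m = -2.962

Forming MᵀWM = [[447, 3589]; [3589, 29859]] and MᵀWg = [-4905, -40423]ᵀ gives MᵀWM·[m, b]ᵀ = MᵀWg.
Eliminating b: 29859·(row 1) − 3589·(row 2) gives 466052·m = 29859·(-4905) − 3589·(-40423) = -1380248, so m = -9326/3149.
Then b = ((-40423) − 3589·(-9326/3149))/29859 = -116259/116513.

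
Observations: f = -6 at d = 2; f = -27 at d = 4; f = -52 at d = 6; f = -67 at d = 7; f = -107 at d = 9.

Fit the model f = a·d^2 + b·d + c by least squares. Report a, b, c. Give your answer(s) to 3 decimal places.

a = -0.959, b = -3.705, c = 4.632

MᵀM·[a, b, c]ᵀ = Mᵀf reads: 10530·a + 1360·b + 186·c = -14278;  1360·a + 186·b + 28·c = -1864;  186·a + 28·b + 5·c = -259.
Row-reducing yields a = -4864/5071, b = -18790/5071, c = 23487/5071.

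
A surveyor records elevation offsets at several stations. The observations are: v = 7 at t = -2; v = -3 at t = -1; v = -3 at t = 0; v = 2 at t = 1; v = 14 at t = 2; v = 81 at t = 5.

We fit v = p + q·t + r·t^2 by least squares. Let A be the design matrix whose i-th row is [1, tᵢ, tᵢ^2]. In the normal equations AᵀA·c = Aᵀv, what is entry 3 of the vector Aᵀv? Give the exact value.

Entry 3 ↔ basis t^2, so (Aᵀv)_{3} = Σᵢ (t^2)·vᵢ = (4)·(7) + (1)·(-3) + (0)·(-3) + (1)·(2) + (4)·(14) + (25)·(81) = 2108.

2108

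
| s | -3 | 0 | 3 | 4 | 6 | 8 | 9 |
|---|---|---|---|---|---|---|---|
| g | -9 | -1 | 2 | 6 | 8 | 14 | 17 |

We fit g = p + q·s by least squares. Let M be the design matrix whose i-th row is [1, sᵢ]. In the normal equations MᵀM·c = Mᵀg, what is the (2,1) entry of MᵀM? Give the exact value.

27

Row 2 ↔ basis s, column 1 ↔ basis 1, so (MᵀM)_{2,1} = Σᵢ s = (-3)·(1) + (0)·(1) + (3)·(1) + (4)·(1) + (6)·(1) + (8)·(1) + (9)·(1) = 27.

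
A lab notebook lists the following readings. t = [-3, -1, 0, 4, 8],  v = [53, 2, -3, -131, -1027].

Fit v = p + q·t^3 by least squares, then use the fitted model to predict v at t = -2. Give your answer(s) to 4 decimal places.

From the data, Σ1 = 5, Σt^3 = 548, Σt^3·t^3 = 266970.
And Σv = -1106, Σt^3·v = -535641.
AᵀA·[p, q]ᵀ = Aᵀv becomes [[5, 548]; [548, 266970]]·[p, q]ᵀ = [-1106, -535641]ᵀ.
Δ = 5·266970 − 548² = 1034546.
p = ((-1106)·266970 − 548·(-535641))/1034546 = -868776/517273; q = (5·(-535641) − 548·(-1106))/1034546 = -2072117/1034546.
At t = -2: v̂ = (-868776/517273)·(1) + (-2072117/1034546)·(-8) = 7419692/517273.

v̂ = 14.3439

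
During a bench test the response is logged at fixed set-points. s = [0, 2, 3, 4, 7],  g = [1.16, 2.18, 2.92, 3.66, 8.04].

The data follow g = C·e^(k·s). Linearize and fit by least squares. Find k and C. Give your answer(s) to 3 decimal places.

Let Y = ln g. Fitting Y = k·s + ln C by least squares:
Σs = 16.0000, Σ(s)² = 78.0000, Σln g = 5.3812, Σs·ln g = 24.5543.
Equations: 78.0000·k + 16.0000·ln C = 24.5543;  16.0000·k + 5·ln C = 5.3812.
Δ = 78.0000·5 − (16.0000)² = 134.0000; k = (24.5543·5 − 16.0000·5.3812)/134.0000 = 0.27367, ln C = (78.0000·5.3812 − 16.0000·24.5543)/134.0000 = 0.20050, so C = exp(0.20050) = 1.22201.

k = 0.274, C = 1.222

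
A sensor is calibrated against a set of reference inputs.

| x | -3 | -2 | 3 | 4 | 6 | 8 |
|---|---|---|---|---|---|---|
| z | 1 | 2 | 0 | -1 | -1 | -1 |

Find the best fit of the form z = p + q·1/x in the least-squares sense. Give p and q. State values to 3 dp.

From the data, Σ1 = 6, Σ1/x = 1/24, Σ1/x·1/x = 37/64.
Moment sums: Σz = 0, Σ1/x·z = -15/8.
AᵀA·[p, q]ᵀ = Aᵀz becomes [[6, 1/24]; [1/24, 37/64]]·[p, q]ᵀ = [0, -15/8]ᵀ.
Determinant 6·(37/64) − (1/24)² = 1997/576.
p = (0·(37/64) − (1/24)·(-15/8))/(1997/576) = 45/1997; q = (6·(-15/8) − (1/24)·0)/(1997/576) = -6480/1997.

p = 0.023, q = -3.245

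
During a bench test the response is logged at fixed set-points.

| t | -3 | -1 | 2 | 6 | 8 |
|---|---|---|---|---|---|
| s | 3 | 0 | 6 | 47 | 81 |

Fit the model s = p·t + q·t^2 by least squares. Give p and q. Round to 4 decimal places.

p = 1.7485, q = 1.0363

Sums needed: Σt·t = 114, Σt·t^2 = 708, Σt^2·t^2 = 5490.
Moment sums: Σt·s = 933, Σt^2·s = 6927.
Eliminating q: 5490·(row 1) − 708·(row 2) gives 124596·p = 5490·933 − 708·6927 = 217854, so p = 12103/6922.
Then q = (6927 − 708·(12103/6922))/5490 = 7173/6922.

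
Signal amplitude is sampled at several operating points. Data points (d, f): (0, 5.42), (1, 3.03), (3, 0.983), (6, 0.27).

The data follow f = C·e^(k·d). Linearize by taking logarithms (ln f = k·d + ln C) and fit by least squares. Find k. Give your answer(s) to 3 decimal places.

k = -0.499

Let Y = ln f. Fitting Y = k·d + ln C by least squares:
XᵀX = [[46.0000, 10.0000]; [10.0000, 4]], rhs = [-6.7989, 1.4722]ᵀ  (here Σd = 10.0000, Σ(d)² = 46.0000, Σln f = 1.4722, Σd·ln f = -6.7989).
Solving (det = 84.0000): k = -0.49902, ln C = 1.61558.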